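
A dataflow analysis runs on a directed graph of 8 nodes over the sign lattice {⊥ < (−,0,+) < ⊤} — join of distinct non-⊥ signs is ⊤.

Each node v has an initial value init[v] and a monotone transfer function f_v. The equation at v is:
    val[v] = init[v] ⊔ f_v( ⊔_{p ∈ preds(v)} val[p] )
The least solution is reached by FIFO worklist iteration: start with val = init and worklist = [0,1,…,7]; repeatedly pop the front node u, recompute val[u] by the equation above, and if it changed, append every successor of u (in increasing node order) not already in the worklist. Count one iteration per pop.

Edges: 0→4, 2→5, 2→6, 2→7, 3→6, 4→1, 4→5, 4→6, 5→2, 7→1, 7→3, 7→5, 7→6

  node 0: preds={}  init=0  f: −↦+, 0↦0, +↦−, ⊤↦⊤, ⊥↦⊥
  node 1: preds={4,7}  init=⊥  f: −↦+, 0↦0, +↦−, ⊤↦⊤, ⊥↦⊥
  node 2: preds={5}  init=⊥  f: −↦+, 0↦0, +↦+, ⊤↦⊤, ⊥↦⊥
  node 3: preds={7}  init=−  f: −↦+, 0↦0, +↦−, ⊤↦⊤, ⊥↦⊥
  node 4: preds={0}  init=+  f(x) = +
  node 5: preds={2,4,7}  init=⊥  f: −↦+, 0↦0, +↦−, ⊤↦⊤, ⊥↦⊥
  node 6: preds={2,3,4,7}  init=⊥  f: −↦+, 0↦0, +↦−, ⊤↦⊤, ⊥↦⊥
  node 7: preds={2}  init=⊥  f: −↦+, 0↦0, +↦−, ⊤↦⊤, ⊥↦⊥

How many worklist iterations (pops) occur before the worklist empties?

Iteration log — 24 steps:
  step 1. node 0  ⊔preds=⊥  new=0  stable
  step 2. node 1  ⊔preds=+  new=−  old=⊥  +wl: 
  step 3. node 2  ⊔preds=⊥  new=⊥  stable
  step 4. node 3  ⊔preds=⊥  new=−  stable
  step 5. node 4  ⊔preds=0  new=+  stable
  step 6. node 5  ⊔preds=+  new=−  old=⊥  +wl: 2
  step 7. node 6  ⊔preds=⊤  new=⊤  old=⊥  +wl: 
  step 8. node 7  ⊔preds=⊥  new=⊥  stable
  step 9. node 2  ⊔preds=−  new=+  old=⊥  +wl: 5,6,7
  step 10. node 5  ⊔preds=+  new=−  stable
  step 11. node 6  ⊔preds=⊤  new=⊤  stable
  step 12. node 7  ⊔preds=+  new=−  old=⊥  +wl: 1,3,5,6
  step 13. node 1  ⊔preds=⊤  new=⊤  old=−  +wl: 
  step 14. node 3  ⊔preds=−  new=⊤  old=−  +wl: 
  step 15. node 5  ⊔preds=⊤  new=⊤  old=−  +wl: 2
  step 16. node 6  ⊔preds=⊤  new=⊤  stable
  step 17. node 2  ⊔preds=⊤  new=⊤  old=+  +wl: 5,6,7
  step 18. node 5  ⊔preds=⊤  new=⊤  stable
  step 19. node 6  ⊔preds=⊤  new=⊤  stable
  step 20. node 7  ⊔preds=⊤  new=⊤  old=−  +wl: 1,3,5,6
  step 21. node 1  ⊔preds=⊤  new=⊤  stable
  step 22. node 3  ⊔preds=⊤  new=⊤  stable
  step 23. node 5  ⊔preds=⊤  new=⊤  stable
  step 24. node 6  ⊔preds=⊤  new=⊤  stable

Least fixpoint reached:
  node 0: 0
  node 1: ⊤
  node 2: ⊤
  node 3: ⊤
  node 4: +
  node 5: ⊤
  node 6: ⊤
  node 7: ⊤

24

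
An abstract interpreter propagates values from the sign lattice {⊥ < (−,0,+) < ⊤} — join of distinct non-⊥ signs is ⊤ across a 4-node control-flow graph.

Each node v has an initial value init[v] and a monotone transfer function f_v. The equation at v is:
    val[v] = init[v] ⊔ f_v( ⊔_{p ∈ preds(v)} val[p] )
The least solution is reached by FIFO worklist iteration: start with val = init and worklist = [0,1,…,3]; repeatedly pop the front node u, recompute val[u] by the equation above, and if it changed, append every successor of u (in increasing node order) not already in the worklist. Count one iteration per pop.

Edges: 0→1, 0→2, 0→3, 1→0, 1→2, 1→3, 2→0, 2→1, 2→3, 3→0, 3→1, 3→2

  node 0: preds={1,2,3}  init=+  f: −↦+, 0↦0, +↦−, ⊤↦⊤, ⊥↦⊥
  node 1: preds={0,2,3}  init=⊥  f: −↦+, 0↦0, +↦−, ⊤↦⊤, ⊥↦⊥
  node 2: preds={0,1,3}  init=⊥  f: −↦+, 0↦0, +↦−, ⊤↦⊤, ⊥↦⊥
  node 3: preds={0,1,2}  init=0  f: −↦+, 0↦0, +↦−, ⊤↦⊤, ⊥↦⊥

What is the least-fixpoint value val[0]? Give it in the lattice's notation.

Worklist (7 pops):
  #1 pop 0: in=0 → ⊤ (was +); enqueue []
  #2 pop 1: in=⊤ → ⊤ (was ⊥); enqueue [0]
  #3 pop 2: in=⊤ → ⊤ (was ⊥); enqueue [1]
  #4 pop 3: in=⊤ → ⊤ (was 0); enqueue [2]
  #5 pop 0: in=⊤ → ⊤ (no change)
  #6 pop 1: in=⊤ → ⊤ (no change)
  #7 pop 2: in=⊤ → ⊤ (no change)

Fixpoint:
  val[0] = ⊤
  val[1] = ⊤
  val[2] = ⊤
  val[3] = ⊤

⊤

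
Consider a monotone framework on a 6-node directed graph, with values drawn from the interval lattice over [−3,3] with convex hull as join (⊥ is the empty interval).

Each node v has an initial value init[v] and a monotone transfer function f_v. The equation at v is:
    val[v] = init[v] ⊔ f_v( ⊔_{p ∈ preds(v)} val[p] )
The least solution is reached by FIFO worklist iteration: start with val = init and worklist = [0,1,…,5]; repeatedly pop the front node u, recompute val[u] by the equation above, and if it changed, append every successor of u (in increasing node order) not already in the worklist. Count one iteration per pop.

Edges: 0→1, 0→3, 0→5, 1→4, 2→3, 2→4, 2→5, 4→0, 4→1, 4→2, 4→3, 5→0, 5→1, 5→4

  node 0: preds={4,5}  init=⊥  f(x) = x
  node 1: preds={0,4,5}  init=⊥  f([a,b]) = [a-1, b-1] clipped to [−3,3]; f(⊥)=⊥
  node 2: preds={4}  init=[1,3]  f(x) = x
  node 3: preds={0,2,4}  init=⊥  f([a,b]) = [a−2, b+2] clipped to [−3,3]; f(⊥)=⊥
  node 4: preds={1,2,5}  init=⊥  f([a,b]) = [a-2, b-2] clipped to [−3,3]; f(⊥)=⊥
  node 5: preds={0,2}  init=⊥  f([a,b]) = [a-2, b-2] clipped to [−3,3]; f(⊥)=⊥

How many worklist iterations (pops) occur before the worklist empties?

Trace (18 dequeues):
  [1] u=0 | in ⊥ | out ⊥ | ==
  [2] u=1 | in ⊥ | out ⊥ | ==
  [3] u=2 | in ⊥ | out [1,3] | ==
  [4] u=3 | in [1,3] | out [-1,3] | prev ⊥ | push {}
  [5] u=4 | in [1,3] | out [-1,1] | prev ⊥ | push {0,1,2,3}
  [6] u=5 | in [1,3] | out [-1,1] | prev ⊥ | push {4}
  [7] u=0 | in [-1,1] | out [-1,1] | prev ⊥ | push {5}
  [8] u=1 | in [-1,1] | out [-2,0] | prev ⊥ | push {}
  [9] u=2 | in [-1,1] | out [-1,3] | prev [1,3] | push {}
  [10] u=3 | in [-1,3] | out [-3,3] | prev [-1,3] | push {}
  [11] u=4 | in [-2,3] | out [-3,1] | prev [-1,1] | push {0,1,2,3}
  [12] u=5 | in [-1,3] | out [-3,1] | prev [-1,1] | push {4}
  [13] u=0 | in [-3,1] | out [-3,1] | prev [-1,1] | push {5}
  [14] u=1 | in [-3,1] | out [-3,0] | prev [-2,0] | push {}
  [15] u=2 | in [-3,1] | out [-3,3] | prev [-1,3] | push {}
  [16] u=3 | in [-3,3] | out [-3,3] | ==
  [17] u=4 | in [-3,3] | out [-3,1] | ==
  [18] u=5 | in [-3,3] | out [-3,1] | ==

Converged values:
  [0] [-3,1]
  [1] [-3,0]
  [2] [-3,3]
  [3] [-3,3]
  [4] [-3,1]
  [5] [-3,1]

18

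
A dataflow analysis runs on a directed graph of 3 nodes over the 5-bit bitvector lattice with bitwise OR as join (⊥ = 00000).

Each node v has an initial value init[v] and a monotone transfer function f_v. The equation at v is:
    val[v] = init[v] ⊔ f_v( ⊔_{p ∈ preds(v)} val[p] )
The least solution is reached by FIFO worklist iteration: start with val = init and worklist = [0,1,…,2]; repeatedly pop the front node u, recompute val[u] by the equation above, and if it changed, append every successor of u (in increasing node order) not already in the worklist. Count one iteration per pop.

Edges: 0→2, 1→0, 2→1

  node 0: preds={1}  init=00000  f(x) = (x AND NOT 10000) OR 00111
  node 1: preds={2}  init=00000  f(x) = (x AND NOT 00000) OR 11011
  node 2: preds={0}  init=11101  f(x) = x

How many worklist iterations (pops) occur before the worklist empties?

6

Trace (6 dequeues):
  [1] u=0 | in 00000 | out 00111 | prev 00000 | push {}
  [2] u=1 | in 11101 | out 11111 | prev 00000 | push {0}
  [3] u=2 | in 00111 | out 11111 | prev 11101 | push {1}
  [4] u=0 | in 11111 | out 01111 | prev 00111 | push {2}
  [5] u=1 | in 11111 | out 11111 | ==
  [6] u=2 | in 01111 | out 11111 | ==

Converged values:
  [0] 01111
  [1] 11111
  [2] 11111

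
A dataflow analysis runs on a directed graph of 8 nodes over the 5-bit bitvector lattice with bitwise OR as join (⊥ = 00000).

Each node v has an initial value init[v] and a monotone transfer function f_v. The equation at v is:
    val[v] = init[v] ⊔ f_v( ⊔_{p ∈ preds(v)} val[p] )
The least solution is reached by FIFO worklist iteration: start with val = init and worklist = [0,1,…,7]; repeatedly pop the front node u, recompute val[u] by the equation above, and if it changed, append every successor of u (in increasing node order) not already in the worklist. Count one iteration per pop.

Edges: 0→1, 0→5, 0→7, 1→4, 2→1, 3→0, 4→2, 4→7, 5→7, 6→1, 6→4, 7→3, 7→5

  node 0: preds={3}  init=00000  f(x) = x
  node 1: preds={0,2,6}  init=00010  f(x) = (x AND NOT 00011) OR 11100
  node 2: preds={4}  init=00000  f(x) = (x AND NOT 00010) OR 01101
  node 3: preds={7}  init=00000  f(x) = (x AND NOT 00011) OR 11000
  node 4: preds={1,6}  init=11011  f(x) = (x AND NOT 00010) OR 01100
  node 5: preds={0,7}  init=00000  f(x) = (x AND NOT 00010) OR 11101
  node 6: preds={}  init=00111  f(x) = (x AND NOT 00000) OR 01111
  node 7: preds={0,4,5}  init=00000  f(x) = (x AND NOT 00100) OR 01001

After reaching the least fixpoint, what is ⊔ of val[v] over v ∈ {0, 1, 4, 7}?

11111

Trace (16 dequeues):
  [1] u=0 | in 00000 | out 00000 | ==
  [2] u=1 | in 00111 | out 11110 | prev 00010 | push {}
  [3] u=2 | in 11011 | out 11101 | prev 00000 | push {1}
  [4] u=3 | in 00000 | out 11000 | prev 00000 | push {0}
  [5] u=4 | in 11111 | out 11111 | prev 11011 | push {2}
  [6] u=5 | in 00000 | out 11101 | prev 00000 | push {}
  [7] u=6 | in 00000 | out 01111 | prev 00111 | push {4}
  [8] u=7 | in 11111 | out 11011 | prev 00000 | push {3,5}
  [9] u=1 | in 11111 | out 11110 | ==
  [10] u=0 | in 11000 | out 11000 | prev 00000 | push {1,7}
  [11] u=2 | in 11111 | out 11101 | ==
  [12] u=4 | in 11111 | out 11111 | ==
  [13] u=3 | in 11011 | out 11000 | ==
  [14] u=5 | in 11011 | out 11101 | ==
  [15] u=1 | in 11111 | out 11110 | ==
  [16] u=7 | in 11111 | out 11011 | ==

Converged values:
  [0] 11000
  [1] 11110
  [2] 11101
  [3] 11000
  [4] 11111
  [5] 11101
  [6] 01111
  [7] 11011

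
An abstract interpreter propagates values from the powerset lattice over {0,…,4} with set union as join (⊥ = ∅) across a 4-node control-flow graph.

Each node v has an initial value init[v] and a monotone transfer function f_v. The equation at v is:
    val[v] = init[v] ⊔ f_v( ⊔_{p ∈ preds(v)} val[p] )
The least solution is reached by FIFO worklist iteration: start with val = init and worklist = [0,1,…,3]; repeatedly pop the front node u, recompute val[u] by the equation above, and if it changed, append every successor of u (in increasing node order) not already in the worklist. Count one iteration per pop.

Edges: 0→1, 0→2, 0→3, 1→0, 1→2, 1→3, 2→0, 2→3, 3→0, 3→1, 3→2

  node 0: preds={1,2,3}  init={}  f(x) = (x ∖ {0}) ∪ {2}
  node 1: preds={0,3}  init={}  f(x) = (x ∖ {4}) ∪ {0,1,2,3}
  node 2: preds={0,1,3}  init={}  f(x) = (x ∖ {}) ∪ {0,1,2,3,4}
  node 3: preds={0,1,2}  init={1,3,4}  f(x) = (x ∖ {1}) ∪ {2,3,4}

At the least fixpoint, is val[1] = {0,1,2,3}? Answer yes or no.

yes

Trace (7 dequeues):
  [1] u=0 | in {1,3,4} | out {1,2,3,4} | prev {} | push {}
  [2] u=1 | in {1,2,3,4} | out {0,1,2,3} | prev {} | push {0}
  [3] u=2 | in {0,1,2,3,4} | out {0,1,2,3,4} | prev {} | push {}
  [4] u=3 | in {0,1,2,3,4} | out {0,1,2,3,4} | prev {1,3,4} | push {1,2}
  [5] u=0 | in {0,1,2,3,4} | out {1,2,3,4} | ==
  [6] u=1 | in {0,1,2,3,4} | out {0,1,2,3} | ==
  [7] u=2 | in {0,1,2,3,4} | out {0,1,2,3,4} | ==

Converged values:
  [0] {1,2,3,4}
  [1] {0,1,2,3}
  [2] {0,1,2,3,4}
  [3] {0,1,2,3,4}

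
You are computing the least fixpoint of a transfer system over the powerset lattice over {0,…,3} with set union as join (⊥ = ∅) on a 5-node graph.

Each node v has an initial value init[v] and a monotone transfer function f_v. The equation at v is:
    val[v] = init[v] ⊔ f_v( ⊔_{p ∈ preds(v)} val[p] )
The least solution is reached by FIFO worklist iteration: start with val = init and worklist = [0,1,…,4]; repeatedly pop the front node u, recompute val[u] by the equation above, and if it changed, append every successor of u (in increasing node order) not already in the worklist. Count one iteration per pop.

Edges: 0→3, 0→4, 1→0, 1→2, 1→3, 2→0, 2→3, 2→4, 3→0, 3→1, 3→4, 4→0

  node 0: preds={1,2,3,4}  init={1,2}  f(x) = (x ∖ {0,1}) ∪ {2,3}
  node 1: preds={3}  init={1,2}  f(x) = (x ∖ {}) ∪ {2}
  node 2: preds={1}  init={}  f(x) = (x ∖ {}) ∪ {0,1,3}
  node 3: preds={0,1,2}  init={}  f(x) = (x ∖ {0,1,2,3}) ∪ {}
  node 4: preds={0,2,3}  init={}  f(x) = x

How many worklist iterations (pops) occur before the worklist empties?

6

Trace (6 dequeues):
  [1] u=0 | in {1,2} | out {1,2,3} | prev {1,2} | push {}
  [2] u=1 | in {} | out {1,2} | ==
  [3] u=2 | in {1,2} | out {0,1,2,3} | prev {} | push {0}
  [4] u=3 | in {0,1,2,3} | out {} | ==
  [5] u=4 | in {0,1,2,3} | out {0,1,2,3} | prev {} | push {}
  [6] u=0 | in {0,1,2,3} | out {1,2,3} | ==

Converged values:
  [0] {1,2,3}
  [1] {1,2}
  [2] {0,1,2,3}
  [3] {}
  [4] {0,1,2,3}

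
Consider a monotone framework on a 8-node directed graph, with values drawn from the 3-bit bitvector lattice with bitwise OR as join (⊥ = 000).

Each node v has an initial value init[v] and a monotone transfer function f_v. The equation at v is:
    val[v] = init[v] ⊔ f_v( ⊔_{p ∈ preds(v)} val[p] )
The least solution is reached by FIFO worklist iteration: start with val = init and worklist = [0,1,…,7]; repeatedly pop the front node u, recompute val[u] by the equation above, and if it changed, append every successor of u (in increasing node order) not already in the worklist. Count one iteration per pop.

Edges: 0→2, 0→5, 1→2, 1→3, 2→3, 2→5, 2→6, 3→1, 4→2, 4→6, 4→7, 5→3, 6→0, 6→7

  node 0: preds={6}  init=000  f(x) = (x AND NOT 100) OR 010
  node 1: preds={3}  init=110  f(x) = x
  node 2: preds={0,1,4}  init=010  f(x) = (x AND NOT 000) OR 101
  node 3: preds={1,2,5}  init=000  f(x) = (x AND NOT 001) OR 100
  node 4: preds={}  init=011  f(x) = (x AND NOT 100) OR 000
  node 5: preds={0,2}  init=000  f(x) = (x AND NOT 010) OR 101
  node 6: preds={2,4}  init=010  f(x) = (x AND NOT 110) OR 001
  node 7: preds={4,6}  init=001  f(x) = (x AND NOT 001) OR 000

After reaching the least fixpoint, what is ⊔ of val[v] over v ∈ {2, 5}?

Worklist (13 pops):
  #1 pop 0: in=010 → 010 (was 000); enqueue []
  #2 pop 1: in=000 → 110 (no change)
  #3 pop 2: in=111 → 111 (was 010); enqueue []
  #4 pop 3: in=111 → 110 (was 000); enqueue [1]
  #5 pop 4: in=000 → 011 (no change)
  #6 pop 5: in=111 → 101 (was 000); enqueue [3]
  #7 pop 6: in=111 → 011 (was 010); enqueue [0]
  #8 pop 7: in=011 → 011 (was 001); enqueue []
  #9 pop 1: in=110 → 110 (no change)
  #10 pop 3: in=111 → 110 (no change)
  #11 pop 0: in=011 → 011 (was 010); enqueue [2,5]
  #12 pop 2: in=111 → 111 (no change)
  #13 pop 5: in=111 → 101 (no change)

Fixpoint:
  val[0] = 011
  val[1] = 110
  val[2] = 111
  val[3] = 110
  val[4] = 011
  val[5] = 101
  val[6] = 011
  val[7] = 011

111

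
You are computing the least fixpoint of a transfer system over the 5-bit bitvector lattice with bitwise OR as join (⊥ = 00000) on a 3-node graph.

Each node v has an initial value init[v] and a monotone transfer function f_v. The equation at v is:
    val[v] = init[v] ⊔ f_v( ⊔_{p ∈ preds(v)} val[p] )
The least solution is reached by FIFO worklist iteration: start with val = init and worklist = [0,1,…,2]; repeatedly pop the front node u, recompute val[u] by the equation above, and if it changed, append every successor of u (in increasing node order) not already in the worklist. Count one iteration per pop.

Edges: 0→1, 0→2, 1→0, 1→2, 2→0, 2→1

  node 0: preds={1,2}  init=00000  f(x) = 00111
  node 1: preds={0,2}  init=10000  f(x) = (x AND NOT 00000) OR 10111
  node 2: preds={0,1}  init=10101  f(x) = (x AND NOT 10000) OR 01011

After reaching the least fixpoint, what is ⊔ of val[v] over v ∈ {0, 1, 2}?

11111

Trace (7 dequeues):
  [1] u=0 | in 10101 | out 00111 | prev 00000 | push {}
  [2] u=1 | in 10111 | out 10111 | prev 10000 | push {0}
  [3] u=2 | in 10111 | out 11111 | prev 10101 | push {1}
  [4] u=0 | in 11111 | out 00111 | ==
  [5] u=1 | in 11111 | out 11111 | prev 10111 | push {0,2}
  [6] u=0 | in 11111 | out 00111 | ==
  [7] u=2 | in 11111 | out 11111 | ==

Converged values:
  [0] 00111
  [1] 11111
  [2] 11111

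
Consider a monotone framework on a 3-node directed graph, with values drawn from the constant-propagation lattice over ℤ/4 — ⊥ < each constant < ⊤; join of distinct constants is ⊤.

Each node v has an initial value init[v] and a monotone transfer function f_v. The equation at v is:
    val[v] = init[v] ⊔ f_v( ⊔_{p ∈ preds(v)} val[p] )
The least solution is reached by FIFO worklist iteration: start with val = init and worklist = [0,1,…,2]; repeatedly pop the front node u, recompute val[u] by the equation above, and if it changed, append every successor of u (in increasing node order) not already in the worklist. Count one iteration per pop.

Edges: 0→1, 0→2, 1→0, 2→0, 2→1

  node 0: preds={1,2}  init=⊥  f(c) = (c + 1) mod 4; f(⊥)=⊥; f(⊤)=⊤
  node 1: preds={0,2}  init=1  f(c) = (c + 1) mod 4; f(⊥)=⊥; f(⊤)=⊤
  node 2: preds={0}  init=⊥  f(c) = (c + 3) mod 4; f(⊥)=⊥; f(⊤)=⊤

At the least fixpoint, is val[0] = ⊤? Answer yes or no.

yes

Trace (8 dequeues):
  [1] u=0 | in 1 | out 2 | prev ⊥ | push {}
  [2] u=1 | in 2 | out ⊤ | prev 1 | push {0}
  [3] u=2 | in 2 | out 1 | prev ⊥ | push {1}
  [4] u=0 | in ⊤ | out ⊤ | prev 2 | push {2}
  [5] u=1 | in ⊤ | out ⊤ | ==
  [6] u=2 | in ⊤ | out ⊤ | prev 1 | push {0,1}
  [7] u=0 | in ⊤ | out ⊤ | ==
  [8] u=1 | in ⊤ | out ⊤ | ==

Converged values:
  [0] ⊤
  [1] ⊤
  [2] ⊤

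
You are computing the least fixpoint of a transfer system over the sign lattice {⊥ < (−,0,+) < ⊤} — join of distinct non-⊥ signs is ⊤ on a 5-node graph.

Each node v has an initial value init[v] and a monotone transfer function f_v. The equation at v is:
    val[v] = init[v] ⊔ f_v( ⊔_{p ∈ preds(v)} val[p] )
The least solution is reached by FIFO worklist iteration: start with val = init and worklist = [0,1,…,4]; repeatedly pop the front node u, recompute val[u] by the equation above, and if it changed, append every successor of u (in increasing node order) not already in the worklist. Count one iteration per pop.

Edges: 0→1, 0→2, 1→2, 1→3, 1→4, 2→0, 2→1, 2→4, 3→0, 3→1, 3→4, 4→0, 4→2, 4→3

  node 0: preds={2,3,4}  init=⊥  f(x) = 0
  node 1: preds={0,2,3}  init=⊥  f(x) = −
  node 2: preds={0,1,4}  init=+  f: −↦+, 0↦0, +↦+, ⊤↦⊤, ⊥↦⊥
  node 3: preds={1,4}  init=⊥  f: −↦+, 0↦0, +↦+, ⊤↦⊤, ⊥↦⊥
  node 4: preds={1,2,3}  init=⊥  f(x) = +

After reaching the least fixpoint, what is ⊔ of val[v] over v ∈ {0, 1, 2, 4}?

Trace (12 dequeues):
  [1] u=0 | in + | out 0 | prev ⊥ | push {}
  [2] u=1 | in ⊤ | out − | prev ⊥ | push {}
  [3] u=2 | in ⊤ | out ⊤ | prev + | push {0,1}
  [4] u=3 | in − | out + | prev ⊥ | push {}
  [5] u=4 | in ⊤ | out + | prev ⊥ | push {2,3}
  [6] u=0 | in ⊤ | out 0 | ==
  [7] u=1 | in ⊤ | out − | ==
  [8] u=2 | in ⊤ | out ⊤ | ==
  [9] u=3 | in ⊤ | out ⊤ | prev + | push {0,1,4}
  [10] u=0 | in ⊤ | out 0 | ==
  [11] u=1 | in ⊤ | out − | ==
  [12] u=4 | in ⊤ | out + | ==

Converged values:
  [0] 0
  [1] −
  [2] ⊤
  [3] ⊤
  [4] +

⊤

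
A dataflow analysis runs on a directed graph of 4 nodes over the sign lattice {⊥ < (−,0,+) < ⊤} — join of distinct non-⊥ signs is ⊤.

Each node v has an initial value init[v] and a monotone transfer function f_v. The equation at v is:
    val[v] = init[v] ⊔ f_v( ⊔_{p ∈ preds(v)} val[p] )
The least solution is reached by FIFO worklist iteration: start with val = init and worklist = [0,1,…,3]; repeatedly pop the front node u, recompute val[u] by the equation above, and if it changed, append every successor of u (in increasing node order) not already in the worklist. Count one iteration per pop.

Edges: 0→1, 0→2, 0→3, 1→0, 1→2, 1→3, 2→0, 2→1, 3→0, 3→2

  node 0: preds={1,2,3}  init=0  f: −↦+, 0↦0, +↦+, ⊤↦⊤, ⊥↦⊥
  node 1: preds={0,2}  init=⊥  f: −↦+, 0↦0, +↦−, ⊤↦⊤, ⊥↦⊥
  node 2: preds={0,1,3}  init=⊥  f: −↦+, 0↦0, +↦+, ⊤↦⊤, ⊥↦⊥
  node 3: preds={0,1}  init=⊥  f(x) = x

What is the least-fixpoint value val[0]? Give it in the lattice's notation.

0

Worklist (7 pops):
  #1 pop 0: in=⊥ → 0 (no change)
  #2 pop 1: in=0 → 0 (was ⊥); enqueue [0]
  #3 pop 2: in=0 → 0 (was ⊥); enqueue [1]
  #4 pop 3: in=0 → 0 (was ⊥); enqueue [2]
  #5 pop 0: in=0 → 0 (no change)
  #6 pop 1: in=0 → 0 (no change)
  #7 pop 2: in=0 → 0 (no change)

Fixpoint:
  val[0] = 0
  val[1] = 0
  val[2] = 0
  val[3] = 0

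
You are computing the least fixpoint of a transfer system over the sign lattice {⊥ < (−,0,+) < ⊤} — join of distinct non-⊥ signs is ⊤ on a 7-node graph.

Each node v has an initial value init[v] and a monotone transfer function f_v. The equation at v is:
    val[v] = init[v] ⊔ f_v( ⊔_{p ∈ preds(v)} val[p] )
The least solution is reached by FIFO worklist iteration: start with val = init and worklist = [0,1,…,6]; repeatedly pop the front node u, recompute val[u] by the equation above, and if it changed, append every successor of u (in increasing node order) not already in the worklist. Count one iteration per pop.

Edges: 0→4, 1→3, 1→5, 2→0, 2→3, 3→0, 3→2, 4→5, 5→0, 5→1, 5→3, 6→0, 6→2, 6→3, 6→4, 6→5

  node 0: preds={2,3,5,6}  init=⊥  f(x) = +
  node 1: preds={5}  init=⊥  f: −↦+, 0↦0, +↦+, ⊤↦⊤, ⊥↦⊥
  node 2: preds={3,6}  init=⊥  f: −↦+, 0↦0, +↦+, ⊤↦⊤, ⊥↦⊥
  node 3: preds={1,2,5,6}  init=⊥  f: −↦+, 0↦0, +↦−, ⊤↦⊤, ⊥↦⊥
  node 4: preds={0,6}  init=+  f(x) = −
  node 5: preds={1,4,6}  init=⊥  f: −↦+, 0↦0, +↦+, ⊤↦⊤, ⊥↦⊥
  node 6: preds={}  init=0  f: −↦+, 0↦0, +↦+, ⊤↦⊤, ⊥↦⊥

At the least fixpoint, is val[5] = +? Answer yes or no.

no

Worklist (16 pops):
  #1 pop 0: in=0 → + (was ⊥); enqueue []
  #2 pop 1: in=⊥ → ⊥ (no change)
  #3 pop 2: in=0 → 0 (was ⊥); enqueue [0]
  #4 pop 3: in=0 → 0 (was ⊥); enqueue [2]
  #5 pop 4: in=⊤ → ⊤ (was +); enqueue []
  #6 pop 5: in=⊤ → ⊤ (was ⊥); enqueue [1,3]
  #7 pop 6: in=⊥ → 0 (no change)
  #8 pop 0: in=⊤ → + (no change)
  #9 pop 2: in=0 → 0 (no change)
  #10 pop 1: in=⊤ → ⊤ (was ⊥); enqueue [5]
  #11 pop 3: in=⊤ → ⊤ (was 0); enqueue [0,2]
  #12 pop 5: in=⊤ → ⊤ (no change)
  #13 pop 0: in=⊤ → + (no change)
  #14 pop 2: in=⊤ → ⊤ (was 0); enqueue [0,3]
  #15 pop 0: in=⊤ → + (no change)
  #16 pop 3: in=⊤ → ⊤ (no change)

Fixpoint:
  val[0] = +
  val[1] = ⊤
  val[2] = ⊤
  val[3] = ⊤
  val[4] = ⊤
  val[5] = ⊤
  val[6] = 0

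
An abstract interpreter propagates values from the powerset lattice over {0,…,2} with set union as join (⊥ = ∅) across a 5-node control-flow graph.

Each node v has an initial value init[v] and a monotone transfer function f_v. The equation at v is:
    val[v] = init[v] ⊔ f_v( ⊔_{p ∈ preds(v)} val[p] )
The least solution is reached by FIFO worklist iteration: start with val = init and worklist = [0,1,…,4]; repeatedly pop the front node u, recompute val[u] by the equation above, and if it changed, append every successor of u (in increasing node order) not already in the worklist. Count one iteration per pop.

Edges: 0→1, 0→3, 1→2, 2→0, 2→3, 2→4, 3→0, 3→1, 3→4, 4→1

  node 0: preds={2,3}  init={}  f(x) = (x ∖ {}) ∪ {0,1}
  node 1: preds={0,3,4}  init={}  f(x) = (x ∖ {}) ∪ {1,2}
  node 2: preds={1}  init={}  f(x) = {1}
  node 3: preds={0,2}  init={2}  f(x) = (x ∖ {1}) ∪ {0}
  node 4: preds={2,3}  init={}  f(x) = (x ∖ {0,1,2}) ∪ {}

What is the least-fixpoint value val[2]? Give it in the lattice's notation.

Trace (7 dequeues):
  [1] u=0 | in {2} | out {0,1,2} | prev {} | push {}
  [2] u=1 | in {0,1,2} | out {0,1,2} | prev {} | push {}
  [3] u=2 | in {0,1,2} | out {1} | prev {} | push {0}
  [4] u=3 | in {0,1,2} | out {0,2} | prev {2} | push {1}
  [5] u=4 | in {0,1,2} | out {} | ==
  [6] u=0 | in {0,1,2} | out {0,1,2} | ==
  [7] u=1 | in {0,1,2} | out {0,1,2} | ==

Converged values:
  [0] {0,1,2}
  [1] {0,1,2}
  [2] {1}
  [3] {0,2}
  [4] {}

{1}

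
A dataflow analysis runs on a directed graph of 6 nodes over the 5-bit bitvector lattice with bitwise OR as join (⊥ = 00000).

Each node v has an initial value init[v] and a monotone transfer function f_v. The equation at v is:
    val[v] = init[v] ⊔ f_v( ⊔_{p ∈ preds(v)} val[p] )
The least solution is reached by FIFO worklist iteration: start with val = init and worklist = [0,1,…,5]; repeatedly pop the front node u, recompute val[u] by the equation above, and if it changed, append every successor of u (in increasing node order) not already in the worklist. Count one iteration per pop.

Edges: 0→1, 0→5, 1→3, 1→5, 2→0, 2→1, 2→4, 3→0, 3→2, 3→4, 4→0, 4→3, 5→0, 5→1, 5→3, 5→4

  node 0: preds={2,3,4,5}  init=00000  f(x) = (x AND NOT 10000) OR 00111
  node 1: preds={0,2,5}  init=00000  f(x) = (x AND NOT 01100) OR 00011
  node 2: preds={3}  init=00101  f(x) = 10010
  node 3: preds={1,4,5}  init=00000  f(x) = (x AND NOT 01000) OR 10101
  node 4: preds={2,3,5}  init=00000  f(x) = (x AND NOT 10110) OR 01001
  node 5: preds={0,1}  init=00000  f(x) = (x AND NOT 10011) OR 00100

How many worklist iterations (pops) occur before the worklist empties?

Iteration log — 16 steps:
  step 1. node 0  ⊔preds=00101  new=00111  old=00000  +wl: 
  step 2. node 1  ⊔preds=00111  new=00011  old=00000  +wl: 
  step 3. node 2  ⊔preds=00000  new=10111  old=00101  +wl: 0,1
  step 4. node 3  ⊔preds=00011  new=10111  old=00000  +wl: 2
  step 5. node 4  ⊔preds=10111  new=01001  old=00000  +wl: 3
  step 6. node 5  ⊔preds=00111  new=00100  old=00000  +wl: 4
  step 7. node 0  ⊔preds=11111  new=01111  old=00111  +wl: 5
  step 8. node 1  ⊔preds=11111  new=10011  old=00011  +wl: 
  step 9. node 2  ⊔preds=10111  new=10111  stable
  step 10. node 3  ⊔preds=11111  new=10111  stable
  step 11. node 4  ⊔preds=10111  new=01001  stable
  step 12. node 5  ⊔preds=11111  new=01100  old=00100  +wl: 0,1,3,4
  step 13. node 0  ⊔preds=11111  new=01111  stable
  step 14. node 1  ⊔preds=11111  new=10011  stable
  step 15. node 3  ⊔preds=11111  new=10111  stable
  step 16. node 4  ⊔preds=11111  new=01001  stable

Least fixpoint reached:
  node 0: 01111
  node 1: 10011
  node 2: 10111
  node 3: 10111
  node 4: 01001
  node 5: 01100

16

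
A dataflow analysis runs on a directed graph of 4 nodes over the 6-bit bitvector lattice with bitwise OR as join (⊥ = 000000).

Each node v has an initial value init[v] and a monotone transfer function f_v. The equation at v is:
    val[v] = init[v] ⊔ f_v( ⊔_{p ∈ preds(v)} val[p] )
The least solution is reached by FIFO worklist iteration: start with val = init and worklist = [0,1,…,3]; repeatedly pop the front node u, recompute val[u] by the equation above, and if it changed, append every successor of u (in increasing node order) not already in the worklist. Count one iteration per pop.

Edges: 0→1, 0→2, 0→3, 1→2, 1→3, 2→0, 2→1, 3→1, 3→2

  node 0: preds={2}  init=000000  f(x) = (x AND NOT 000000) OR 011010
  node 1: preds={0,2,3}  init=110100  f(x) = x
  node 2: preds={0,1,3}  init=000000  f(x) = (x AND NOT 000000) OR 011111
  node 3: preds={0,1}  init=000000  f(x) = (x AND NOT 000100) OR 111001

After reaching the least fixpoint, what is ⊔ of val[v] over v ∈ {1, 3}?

111111

Trace (8 dequeues):
  [1] u=0 | in 000000 | out 011010 | prev 000000 | push {}
  [2] u=1 | in 011010 | out 111110 | prev 110100 | push {}
  [3] u=2 | in 111110 | out 111111 | prev 000000 | push {0,1}
  [4] u=3 | in 111110 | out 111011 | prev 000000 | push {2}
  [5] u=0 | in 111111 | out 111111 | prev 011010 | push {3}
  [6] u=1 | in 111111 | out 111111 | prev 111110 | push {}
  [7] u=2 | in 111111 | out 111111 | ==
  [8] u=3 | in 111111 | out 111011 | ==

Converged values:
  [0] 111111
  [1] 111111
  [2] 111111
  [3] 111011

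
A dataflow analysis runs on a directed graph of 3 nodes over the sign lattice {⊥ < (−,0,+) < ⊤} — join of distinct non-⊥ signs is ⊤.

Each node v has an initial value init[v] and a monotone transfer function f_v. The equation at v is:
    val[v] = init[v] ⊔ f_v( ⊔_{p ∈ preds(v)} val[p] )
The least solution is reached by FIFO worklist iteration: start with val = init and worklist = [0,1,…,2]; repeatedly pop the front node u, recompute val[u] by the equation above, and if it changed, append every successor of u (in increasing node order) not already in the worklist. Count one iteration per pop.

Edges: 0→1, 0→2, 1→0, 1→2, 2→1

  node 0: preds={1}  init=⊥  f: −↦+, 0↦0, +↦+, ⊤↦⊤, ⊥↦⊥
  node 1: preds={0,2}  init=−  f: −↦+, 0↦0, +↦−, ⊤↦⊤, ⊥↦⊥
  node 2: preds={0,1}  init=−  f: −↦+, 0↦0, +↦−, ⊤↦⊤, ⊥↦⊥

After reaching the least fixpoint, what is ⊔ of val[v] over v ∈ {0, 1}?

⊤

Iteration log — 6 steps:
  step 1. node 0  ⊔preds=−  new=+  old=⊥  +wl: 
  step 2. node 1  ⊔preds=⊤  new=⊤  old=−  +wl: 0
  step 3. node 2  ⊔preds=⊤  new=⊤  old=−  +wl: 1
  step 4. node 0  ⊔preds=⊤  new=⊤  old=+  +wl: 2
  step 5. node 1  ⊔preds=⊤  new=⊤  stable
  step 6. node 2  ⊔preds=⊤  new=⊤  stable

Least fixpoint reached:
  node 0: ⊤
  node 1: ⊤
  node 2: ⊤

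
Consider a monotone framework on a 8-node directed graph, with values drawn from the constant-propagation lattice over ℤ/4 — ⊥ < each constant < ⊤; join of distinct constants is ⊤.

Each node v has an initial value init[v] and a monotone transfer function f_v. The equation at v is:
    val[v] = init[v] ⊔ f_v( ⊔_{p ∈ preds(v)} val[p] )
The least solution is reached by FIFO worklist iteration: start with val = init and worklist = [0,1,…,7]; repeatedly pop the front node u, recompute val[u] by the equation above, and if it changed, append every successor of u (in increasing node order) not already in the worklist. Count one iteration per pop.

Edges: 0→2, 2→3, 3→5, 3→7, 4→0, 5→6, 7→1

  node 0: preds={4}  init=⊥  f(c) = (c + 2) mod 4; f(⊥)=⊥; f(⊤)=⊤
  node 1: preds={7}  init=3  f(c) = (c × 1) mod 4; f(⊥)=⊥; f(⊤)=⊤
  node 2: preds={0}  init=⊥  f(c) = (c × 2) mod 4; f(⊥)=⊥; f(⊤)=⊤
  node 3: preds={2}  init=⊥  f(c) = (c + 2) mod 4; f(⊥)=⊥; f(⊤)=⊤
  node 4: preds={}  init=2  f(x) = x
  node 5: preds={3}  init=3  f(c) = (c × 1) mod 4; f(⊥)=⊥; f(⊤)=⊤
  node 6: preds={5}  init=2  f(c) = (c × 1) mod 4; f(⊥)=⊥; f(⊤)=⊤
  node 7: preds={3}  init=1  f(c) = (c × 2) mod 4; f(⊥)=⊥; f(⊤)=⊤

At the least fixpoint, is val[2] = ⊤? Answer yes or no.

no

Worklist (9 pops):
  #1 pop 0: in=2 → 0 (was ⊥); enqueue []
  #2 pop 1: in=1 → ⊤ (was 3); enqueue []
  #3 pop 2: in=0 → 0 (was ⊥); enqueue []
  #4 pop 3: in=0 → 2 (was ⊥); enqueue []
  #5 pop 4: in=⊥ → 2 (no change)
  #6 pop 5: in=2 → ⊤ (was 3); enqueue []
  #7 pop 6: in=⊤ → ⊤ (was 2); enqueue []
  #8 pop 7: in=2 → ⊤ (was 1); enqueue [1]
  #9 pop 1: in=⊤ → ⊤ (no change)

Fixpoint:
  val[0] = 0
  val[1] = ⊤
  val[2] = 0
  val[3] = 2
  val[4] = 2
  val[5] = ⊤
  val[6] = ⊤
  val[7] = ⊤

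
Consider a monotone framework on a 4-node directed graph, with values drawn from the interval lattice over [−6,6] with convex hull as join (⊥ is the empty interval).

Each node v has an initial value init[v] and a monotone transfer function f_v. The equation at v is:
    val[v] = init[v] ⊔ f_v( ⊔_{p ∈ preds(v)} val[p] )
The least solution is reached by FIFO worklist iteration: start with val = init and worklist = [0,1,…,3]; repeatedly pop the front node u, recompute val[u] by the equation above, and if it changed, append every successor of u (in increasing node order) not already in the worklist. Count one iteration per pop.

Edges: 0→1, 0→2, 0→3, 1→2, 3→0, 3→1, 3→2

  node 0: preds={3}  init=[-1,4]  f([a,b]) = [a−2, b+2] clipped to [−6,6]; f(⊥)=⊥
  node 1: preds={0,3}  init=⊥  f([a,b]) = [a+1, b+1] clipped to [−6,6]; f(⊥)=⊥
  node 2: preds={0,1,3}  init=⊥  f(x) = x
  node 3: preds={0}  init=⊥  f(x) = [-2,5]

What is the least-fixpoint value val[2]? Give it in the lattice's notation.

[-4,6]

Iteration log — 8 steps:
  step 1. node 0  ⊔preds=⊥  new=[-1,4]  stable
  step 2. node 1  ⊔preds=[-1,4]  new=[0,5]  old=⊥  +wl: 
  step 3. node 2  ⊔preds=[-1,5]  new=[-1,5]  old=⊥  +wl: 
  step 4. node 3  ⊔preds=[-1,4]  new=[-2,5]  old=⊥  +wl: 0,1,2
  step 5. node 0  ⊔preds=[-2,5]  new=[-4,6]  old=[-1,4]  +wl: 3
  step 6. node 1  ⊔preds=[-4,6]  new=[-3,6]  old=[0,5]  +wl: 
  step 7. node 2  ⊔preds=[-4,6]  new=[-4,6]  old=[-1,5]  +wl: 
  step 8. node 3  ⊔preds=[-4,6]  new=[-2,5]  stable

Least fixpoint reached:
  node 0: [-4,6]
  node 1: [-3,6]
  node 2: [-4,6]
  node 3: [-2,5]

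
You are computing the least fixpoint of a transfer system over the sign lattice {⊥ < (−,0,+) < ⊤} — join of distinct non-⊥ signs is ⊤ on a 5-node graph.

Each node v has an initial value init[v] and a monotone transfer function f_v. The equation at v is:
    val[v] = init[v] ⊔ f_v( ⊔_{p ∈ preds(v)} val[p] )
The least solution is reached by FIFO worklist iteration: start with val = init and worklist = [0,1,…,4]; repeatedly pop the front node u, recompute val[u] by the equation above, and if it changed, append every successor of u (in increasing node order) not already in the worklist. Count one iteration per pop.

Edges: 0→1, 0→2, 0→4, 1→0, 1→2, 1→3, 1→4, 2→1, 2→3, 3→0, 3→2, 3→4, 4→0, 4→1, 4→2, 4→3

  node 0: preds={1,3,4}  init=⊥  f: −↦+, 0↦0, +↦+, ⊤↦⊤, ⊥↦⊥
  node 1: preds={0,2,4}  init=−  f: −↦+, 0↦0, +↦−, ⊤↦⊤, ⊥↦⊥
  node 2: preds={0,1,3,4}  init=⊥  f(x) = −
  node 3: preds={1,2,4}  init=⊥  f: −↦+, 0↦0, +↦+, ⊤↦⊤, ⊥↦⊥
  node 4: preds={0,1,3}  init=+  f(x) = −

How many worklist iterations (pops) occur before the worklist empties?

Iteration log — 9 steps:
  step 1. node 0  ⊔preds=⊤  new=⊤  old=⊥  +wl: 
  step 2. node 1  ⊔preds=⊤  new=⊤  old=−  +wl: 0
  step 3. node 2  ⊔preds=⊤  new=−  old=⊥  +wl: 1
  step 4. node 3  ⊔preds=⊤  new=⊤  old=⊥  +wl: 2
  step 5. node 4  ⊔preds=⊤  new=⊤  old=+  +wl: 3
  step 6. node 0  ⊔preds=⊤  new=⊤  stable
  step 7. node 1  ⊔preds=⊤  new=⊤  stable
  step 8. node 2  ⊔preds=⊤  new=−  stable
  step 9. node 3  ⊔preds=⊤  new=⊤  stable

Least fixpoint reached:
  node 0: ⊤
  node 1: ⊤
  node 2: −
  node 3: ⊤
  node 4: ⊤

9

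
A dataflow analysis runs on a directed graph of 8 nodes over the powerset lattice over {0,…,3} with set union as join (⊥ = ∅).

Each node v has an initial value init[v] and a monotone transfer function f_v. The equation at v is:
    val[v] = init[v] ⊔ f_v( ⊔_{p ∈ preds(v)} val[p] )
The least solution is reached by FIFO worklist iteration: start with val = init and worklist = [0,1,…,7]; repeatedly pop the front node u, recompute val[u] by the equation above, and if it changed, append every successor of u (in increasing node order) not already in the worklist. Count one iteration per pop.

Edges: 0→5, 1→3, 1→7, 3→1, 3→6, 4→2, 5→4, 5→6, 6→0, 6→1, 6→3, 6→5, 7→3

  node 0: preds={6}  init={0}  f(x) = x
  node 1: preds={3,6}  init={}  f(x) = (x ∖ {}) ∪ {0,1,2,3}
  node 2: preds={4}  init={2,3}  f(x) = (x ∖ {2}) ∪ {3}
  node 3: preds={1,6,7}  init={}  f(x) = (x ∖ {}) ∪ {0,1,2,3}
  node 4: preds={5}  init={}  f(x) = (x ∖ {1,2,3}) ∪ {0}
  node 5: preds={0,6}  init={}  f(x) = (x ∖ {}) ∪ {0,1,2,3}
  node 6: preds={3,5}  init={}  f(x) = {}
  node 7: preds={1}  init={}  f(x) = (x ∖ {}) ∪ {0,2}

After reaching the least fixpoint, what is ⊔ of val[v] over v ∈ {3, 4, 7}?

Trace (12 dequeues):
  [1] u=0 | in {} | out {0} | ==
  [2] u=1 | in {} | out {0,1,2,3} | prev {} | push {}
  [3] u=2 | in {} | out {2,3} | ==
  [4] u=3 | in {0,1,2,3} | out {0,1,2,3} | prev {} | push {1}
  [5] u=4 | in {} | out {0} | prev {} | push {2}
  [6] u=5 | in {0} | out {0,1,2,3} | prev {} | push {4}
  [7] u=6 | in {0,1,2,3} | out {} | ==
  [8] u=7 | in {0,1,2,3} | out {0,1,2,3} | prev {} | push {3}
  [9] u=1 | in {0,1,2,3} | out {0,1,2,3} | ==
  [10] u=2 | in {0} | out {0,2,3} | prev {2,3} | push {}
  [11] u=4 | in {0,1,2,3} | out {0} | ==
  [12] u=3 | in {0,1,2,3} | out {0,1,2,3} | ==

Converged values:
  [0] {0}
  [1] {0,1,2,3}
  [2] {0,2,3}
  [3] {0,1,2,3}
  [4] {0}
  [5] {0,1,2,3}
  [6] {}
  [7] {0,1,2,3}

{0,1,2,3}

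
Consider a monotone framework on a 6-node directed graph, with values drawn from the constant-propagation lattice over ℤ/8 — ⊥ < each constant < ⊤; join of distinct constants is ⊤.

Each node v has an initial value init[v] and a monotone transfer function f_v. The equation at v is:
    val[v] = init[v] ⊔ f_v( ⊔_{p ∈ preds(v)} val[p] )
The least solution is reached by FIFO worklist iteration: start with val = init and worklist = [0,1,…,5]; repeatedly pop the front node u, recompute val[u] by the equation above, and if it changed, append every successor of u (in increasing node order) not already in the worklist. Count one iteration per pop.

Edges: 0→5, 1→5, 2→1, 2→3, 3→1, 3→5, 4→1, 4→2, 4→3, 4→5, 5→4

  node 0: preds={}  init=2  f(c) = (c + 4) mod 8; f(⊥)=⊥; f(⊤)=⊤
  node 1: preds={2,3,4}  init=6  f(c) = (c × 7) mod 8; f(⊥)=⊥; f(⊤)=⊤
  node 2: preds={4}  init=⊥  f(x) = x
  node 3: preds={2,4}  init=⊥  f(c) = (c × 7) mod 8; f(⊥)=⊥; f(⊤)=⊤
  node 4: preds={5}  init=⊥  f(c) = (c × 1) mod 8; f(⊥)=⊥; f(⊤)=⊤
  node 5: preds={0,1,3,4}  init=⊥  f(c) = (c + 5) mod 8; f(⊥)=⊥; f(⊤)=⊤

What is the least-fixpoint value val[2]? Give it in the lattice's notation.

⊤

Trace (12 dequeues):
  [1] u=0 | in ⊥ | out 2 | ==
  [2] u=1 | in ⊥ | out 6 | ==
  [3] u=2 | in ⊥ | out ⊥ | ==
  [4] u=3 | in ⊥ | out ⊥ | ==
  [5] u=4 | in ⊥ | out ⊥ | ==
  [6] u=5 | in ⊤ | out ⊤ | prev ⊥ | push {4}
  [7] u=4 | in ⊤ | out ⊤ | prev ⊥ | push {1,2,3,5}
  [8] u=1 | in ⊤ | out ⊤ | prev 6 | push {}
  [9] u=2 | in ⊤ | out ⊤ | prev ⊥ | push {1}
  [10] u=3 | in ⊤ | out ⊤ | prev ⊥ | push {}
  [11] u=5 | in ⊤ | out ⊤ | ==
  [12] u=1 | in ⊤ | out ⊤ | ==

Converged values:
  [0] 2
  [1] ⊤
  [2] ⊤
  [3] ⊤
  [4] ⊤
  [5] ⊤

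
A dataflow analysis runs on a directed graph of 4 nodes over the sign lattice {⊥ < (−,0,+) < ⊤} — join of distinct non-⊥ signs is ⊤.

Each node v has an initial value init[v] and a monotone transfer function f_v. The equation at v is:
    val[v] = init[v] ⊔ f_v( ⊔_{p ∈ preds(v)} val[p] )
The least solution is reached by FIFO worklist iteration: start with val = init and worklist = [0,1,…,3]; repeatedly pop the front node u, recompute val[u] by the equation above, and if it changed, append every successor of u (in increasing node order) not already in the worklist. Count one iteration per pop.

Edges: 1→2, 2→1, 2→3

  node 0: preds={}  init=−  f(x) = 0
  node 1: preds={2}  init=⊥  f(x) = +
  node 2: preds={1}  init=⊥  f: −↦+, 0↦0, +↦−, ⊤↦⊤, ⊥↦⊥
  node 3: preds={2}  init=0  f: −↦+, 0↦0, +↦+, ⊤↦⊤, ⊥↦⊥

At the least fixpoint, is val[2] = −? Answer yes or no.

Trace (5 dequeues):
  [1] u=0 | in ⊥ | out ⊤ | prev − | push {}
  [2] u=1 | in ⊥ | out + | prev ⊥ | push {}
  [3] u=2 | in + | out − | prev ⊥ | push {1}
  [4] u=3 | in − | out ⊤ | prev 0 | push {}
  [5] u=1 | in − | out + | ==

Converged values:
  [0] ⊤
  [1] +
  [2] −
  [3] ⊤

yes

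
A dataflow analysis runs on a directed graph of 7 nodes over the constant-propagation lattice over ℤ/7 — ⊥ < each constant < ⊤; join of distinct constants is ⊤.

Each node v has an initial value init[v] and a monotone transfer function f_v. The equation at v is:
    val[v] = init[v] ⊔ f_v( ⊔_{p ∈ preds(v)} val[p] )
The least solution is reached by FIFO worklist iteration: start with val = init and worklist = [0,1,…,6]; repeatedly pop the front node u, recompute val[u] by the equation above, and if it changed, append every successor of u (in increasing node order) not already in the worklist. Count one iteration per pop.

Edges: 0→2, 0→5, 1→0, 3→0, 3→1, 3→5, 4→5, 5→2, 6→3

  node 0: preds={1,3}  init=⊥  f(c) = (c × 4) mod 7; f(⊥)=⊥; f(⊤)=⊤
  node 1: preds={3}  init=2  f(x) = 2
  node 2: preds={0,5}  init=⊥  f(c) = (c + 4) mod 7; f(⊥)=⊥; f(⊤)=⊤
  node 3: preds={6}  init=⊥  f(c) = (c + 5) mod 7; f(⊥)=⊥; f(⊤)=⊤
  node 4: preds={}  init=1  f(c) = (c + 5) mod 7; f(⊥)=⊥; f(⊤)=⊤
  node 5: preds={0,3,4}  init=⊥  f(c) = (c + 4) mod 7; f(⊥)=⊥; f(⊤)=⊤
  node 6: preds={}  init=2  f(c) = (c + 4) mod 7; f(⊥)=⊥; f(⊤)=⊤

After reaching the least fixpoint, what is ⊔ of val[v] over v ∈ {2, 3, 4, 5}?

⊤

Worklist (11 pops):
  #1 pop 0: in=2 → 1 (was ⊥); enqueue []
  #2 pop 1: in=⊥ → 2 (no change)
  #3 pop 2: in=1 → 5 (was ⊥); enqueue []
  #4 pop 3: in=2 → 0 (was ⊥); enqueue [0,1]
  #5 pop 4: in=⊥ → 1 (no change)
  #6 pop 5: in=⊤ → ⊤ (was ⊥); enqueue [2]
  #7 pop 6: in=⊥ → 2 (no change)
  #8 pop 0: in=⊤ → ⊤ (was 1); enqueue [5]
  #9 pop 1: in=0 → 2 (no change)
  #10 pop 2: in=⊤ → ⊤ (was 5); enqueue []
  #11 pop 5: in=⊤ → ⊤ (no change)

Fixpoint:
  val[0] = ⊤
  val[1] = 2
  val[2] = ⊤
  val[3] = 0
  val[4] = 1
  val[5] = ⊤
  val[6] = 2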